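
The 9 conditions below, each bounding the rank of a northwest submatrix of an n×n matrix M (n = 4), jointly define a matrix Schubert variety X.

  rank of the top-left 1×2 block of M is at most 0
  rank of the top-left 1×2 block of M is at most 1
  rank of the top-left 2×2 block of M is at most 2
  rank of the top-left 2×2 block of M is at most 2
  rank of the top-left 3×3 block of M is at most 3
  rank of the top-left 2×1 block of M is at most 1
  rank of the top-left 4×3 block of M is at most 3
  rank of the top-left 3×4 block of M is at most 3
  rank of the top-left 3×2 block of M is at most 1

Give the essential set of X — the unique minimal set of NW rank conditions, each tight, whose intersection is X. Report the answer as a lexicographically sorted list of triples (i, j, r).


Recovering R(i,j) via the rank-extension bound from the 9 conditions:

  0 0 1 1
  1 1 2 2
  1 1 2 3
  1 2 3 4

second differences of R give the permutation w = (3, 1, 4, 2).

D(w) has 3 cells with 2 SE-corners; essential set:

[(1, 2, 0), (3, 2, 1)]


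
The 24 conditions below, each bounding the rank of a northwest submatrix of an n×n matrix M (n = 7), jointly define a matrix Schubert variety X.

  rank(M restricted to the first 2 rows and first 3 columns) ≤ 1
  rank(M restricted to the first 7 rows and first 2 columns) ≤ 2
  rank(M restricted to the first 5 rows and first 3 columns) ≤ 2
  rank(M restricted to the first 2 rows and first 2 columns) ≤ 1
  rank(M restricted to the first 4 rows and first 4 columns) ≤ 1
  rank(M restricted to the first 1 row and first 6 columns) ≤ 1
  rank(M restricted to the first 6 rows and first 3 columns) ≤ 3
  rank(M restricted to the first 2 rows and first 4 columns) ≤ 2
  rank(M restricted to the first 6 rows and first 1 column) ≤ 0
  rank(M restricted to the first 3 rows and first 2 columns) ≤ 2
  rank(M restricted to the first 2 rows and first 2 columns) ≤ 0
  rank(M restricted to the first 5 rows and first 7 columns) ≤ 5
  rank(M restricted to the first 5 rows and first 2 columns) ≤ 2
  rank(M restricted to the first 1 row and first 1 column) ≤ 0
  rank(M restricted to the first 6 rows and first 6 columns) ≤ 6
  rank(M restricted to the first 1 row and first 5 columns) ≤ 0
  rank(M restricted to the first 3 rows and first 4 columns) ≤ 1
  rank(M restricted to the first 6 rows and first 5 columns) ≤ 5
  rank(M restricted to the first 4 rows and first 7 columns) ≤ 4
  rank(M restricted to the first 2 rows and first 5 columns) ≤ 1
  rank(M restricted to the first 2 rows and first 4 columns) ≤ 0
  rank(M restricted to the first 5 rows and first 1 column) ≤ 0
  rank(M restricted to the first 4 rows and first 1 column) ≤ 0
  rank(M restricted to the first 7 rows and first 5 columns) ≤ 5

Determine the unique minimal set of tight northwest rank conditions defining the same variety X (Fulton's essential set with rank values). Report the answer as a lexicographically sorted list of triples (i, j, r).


Propagating the 24 rank bounds to every northwest block:

  0  0  0  0  0  1  1
  0  0  0  0  1  2  2
  0  1  1  1  2  3  3
  0  1  1  1  2  3  4
  0  1  2  2  3  4  5
  0  1  2  3  4  5  6
  1  2  3  4  5  6  7

so w = (6, 5, 2, 7, 3, 4, 1).

Fulton essential set (4 of the 15 Rothe cells):

[(1, 5, 0), (2, 4, 0), (4, 4, 1), (6, 1, 0)]


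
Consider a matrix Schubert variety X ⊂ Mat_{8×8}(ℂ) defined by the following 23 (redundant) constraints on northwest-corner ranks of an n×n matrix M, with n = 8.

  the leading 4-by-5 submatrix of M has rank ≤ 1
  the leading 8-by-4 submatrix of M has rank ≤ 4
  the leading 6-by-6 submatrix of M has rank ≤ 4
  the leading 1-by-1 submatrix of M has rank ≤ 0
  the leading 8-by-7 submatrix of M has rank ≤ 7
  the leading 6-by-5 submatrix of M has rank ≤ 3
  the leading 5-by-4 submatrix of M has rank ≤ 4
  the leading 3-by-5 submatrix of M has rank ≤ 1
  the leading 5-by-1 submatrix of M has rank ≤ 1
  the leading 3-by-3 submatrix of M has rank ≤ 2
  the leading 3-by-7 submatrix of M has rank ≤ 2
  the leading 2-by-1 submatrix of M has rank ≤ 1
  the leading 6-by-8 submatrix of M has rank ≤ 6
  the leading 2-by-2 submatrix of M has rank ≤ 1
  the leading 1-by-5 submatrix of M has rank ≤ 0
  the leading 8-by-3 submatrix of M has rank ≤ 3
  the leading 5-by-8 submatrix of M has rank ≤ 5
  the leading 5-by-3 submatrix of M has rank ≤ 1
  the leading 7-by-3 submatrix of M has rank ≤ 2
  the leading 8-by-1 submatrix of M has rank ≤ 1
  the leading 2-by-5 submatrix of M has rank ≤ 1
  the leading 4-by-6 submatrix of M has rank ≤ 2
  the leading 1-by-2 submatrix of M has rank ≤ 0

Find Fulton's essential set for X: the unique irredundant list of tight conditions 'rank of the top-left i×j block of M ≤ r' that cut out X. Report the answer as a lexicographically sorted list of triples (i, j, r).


Recovering R(i,j) via the rank-extension bound from the 23 conditions:

  i=1: 0, 0, 0, 0, 0, 1, 1, 1
  i=2: 1, 1, 1, 1, 1, 2, 2, 2
  i=3: 1, 1, 1, 1, 1, 2, 2, 3
  i=4: 1, 1, 1, 1, 1, 2, 3, 4
  i=5: 1, 1, 1, 2, 2, 3, 4, 5
  i=6: 1, 2, 2, 3, 3, 4, 5, 6
  i=7: 1, 2, 2, 3, 4, 5, 6, 7
  i=8: 1, 2, 3, 4, 5, 6, 7, 8

hence w(1..8) = (6, 1, 8, 7, 4, 2, 5, 3).

D(w) has 17 cells with 5 SE-corners; essential set:

[(1, 5, 0), (3, 7, 2), (4, 5, 1), (5, 3, 1), (7, 3, 2)]


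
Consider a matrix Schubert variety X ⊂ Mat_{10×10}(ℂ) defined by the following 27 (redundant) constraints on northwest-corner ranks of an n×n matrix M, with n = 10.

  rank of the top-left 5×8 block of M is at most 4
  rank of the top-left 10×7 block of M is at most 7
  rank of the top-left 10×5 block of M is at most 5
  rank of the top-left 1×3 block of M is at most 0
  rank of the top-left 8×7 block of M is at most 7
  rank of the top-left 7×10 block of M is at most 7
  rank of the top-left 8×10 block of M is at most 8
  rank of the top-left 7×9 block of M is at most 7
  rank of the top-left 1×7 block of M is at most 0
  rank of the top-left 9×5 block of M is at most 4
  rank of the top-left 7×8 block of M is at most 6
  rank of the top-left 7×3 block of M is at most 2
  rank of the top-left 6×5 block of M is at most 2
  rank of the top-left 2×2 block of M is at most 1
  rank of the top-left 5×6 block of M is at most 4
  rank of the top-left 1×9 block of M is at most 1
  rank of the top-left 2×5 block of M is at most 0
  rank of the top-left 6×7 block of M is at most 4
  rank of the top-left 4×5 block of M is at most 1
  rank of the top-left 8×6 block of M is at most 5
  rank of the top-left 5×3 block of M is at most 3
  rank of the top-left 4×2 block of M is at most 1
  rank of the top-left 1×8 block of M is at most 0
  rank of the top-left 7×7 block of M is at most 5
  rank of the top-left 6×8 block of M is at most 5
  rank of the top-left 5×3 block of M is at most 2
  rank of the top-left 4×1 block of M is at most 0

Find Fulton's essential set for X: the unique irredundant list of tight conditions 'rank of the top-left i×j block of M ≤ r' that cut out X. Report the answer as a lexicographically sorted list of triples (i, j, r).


Recovering R(i,j) via the rank-extension bound from the 27 conditions:

  0, 0, 0, 0, 0, 0, 0, 0, 1, 1
  0, 0, 0, 0, 0, 1, 1, 1, 2, 2
  0, 1, 1, 1, 1, 2, 2, 2, 3, 3
  0, 1, 1, 1, 1, 2, 3, 3, 4, 4
  1, 2, 2, 2, 2, 3, 4, 4, 5, 5
  1, 2, 2, 2, 2, 3, 4, 5, 6, 6
  1, 2, 2, 3, 3, 4, 5, 6, 7, 7
  1, 2, 3, 4, 4, 5, 6, 7, 8, 8
  1, 2, 3, 4, 4, 5, 6, 7, 8, 9
  1, 2, 3, 4, 5, 6, 7, 8, 9, 10

so w = (9, 6, 2, 7, 1, 8, 4, 3, 10, 5).

|D(w)|=23, |Ess(w)|=7:

[(1, 8, 0), (2, 5, 0), (4, 1, 0), (4, 5, 1), (6, 5, 2), (7, 3, 2), (9, 5, 4)]


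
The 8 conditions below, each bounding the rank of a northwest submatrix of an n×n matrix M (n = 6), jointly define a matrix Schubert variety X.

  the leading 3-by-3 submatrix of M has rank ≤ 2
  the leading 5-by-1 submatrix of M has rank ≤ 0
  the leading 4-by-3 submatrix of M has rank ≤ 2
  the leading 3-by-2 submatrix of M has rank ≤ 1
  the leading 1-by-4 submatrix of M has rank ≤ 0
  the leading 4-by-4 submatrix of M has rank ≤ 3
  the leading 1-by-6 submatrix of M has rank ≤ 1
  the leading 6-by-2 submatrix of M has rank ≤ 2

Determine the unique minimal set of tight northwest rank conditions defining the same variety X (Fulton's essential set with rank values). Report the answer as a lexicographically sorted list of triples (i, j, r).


Computing R[i][j] = min implied NW-rank bound (n=6, 8 conditions):

  i=1: 0 | 0 | 0 | 0 | 1 | 1
  i=2: 0 | 1 | 1 | 1 | 2 | 2
  i=3: 0 | 1 | 2 | 2 | 3 | 3
  i=4: 0 | 1 | 2 | 3 | 4 | 4
  i=5: 0 | 1 | 2 | 3 | 4 | 5
  i=6: 1 | 2 | 3 | 4 | 5 | 6

the unique w with this rank table is (5, 2, 3, 4, 6, 1).

Fulton essential set (2 of the 8 Rothe cells):

[(1, 4, 0), (5, 1, 0)]


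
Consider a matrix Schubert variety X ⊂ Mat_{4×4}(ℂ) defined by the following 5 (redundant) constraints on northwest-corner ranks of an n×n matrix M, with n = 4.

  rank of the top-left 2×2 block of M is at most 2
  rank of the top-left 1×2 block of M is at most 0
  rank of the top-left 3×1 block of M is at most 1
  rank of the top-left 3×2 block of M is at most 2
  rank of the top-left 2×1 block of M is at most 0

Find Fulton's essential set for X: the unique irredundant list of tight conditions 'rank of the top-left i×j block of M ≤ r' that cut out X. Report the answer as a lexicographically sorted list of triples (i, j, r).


Propagating the 5 rank bounds to every northwest block:

  0 | 0 | 1 | 1
  0 | 1 | 2 | 2
  1 | 2 | 3 | 3
  1 | 2 | 3 | 4

giving w = (3, 2, 1, 4) via Δ²R.

D(w) has 3 cells with 2 SE-corners; essential set:

[(1, 2, 0), (2, 1, 0)]


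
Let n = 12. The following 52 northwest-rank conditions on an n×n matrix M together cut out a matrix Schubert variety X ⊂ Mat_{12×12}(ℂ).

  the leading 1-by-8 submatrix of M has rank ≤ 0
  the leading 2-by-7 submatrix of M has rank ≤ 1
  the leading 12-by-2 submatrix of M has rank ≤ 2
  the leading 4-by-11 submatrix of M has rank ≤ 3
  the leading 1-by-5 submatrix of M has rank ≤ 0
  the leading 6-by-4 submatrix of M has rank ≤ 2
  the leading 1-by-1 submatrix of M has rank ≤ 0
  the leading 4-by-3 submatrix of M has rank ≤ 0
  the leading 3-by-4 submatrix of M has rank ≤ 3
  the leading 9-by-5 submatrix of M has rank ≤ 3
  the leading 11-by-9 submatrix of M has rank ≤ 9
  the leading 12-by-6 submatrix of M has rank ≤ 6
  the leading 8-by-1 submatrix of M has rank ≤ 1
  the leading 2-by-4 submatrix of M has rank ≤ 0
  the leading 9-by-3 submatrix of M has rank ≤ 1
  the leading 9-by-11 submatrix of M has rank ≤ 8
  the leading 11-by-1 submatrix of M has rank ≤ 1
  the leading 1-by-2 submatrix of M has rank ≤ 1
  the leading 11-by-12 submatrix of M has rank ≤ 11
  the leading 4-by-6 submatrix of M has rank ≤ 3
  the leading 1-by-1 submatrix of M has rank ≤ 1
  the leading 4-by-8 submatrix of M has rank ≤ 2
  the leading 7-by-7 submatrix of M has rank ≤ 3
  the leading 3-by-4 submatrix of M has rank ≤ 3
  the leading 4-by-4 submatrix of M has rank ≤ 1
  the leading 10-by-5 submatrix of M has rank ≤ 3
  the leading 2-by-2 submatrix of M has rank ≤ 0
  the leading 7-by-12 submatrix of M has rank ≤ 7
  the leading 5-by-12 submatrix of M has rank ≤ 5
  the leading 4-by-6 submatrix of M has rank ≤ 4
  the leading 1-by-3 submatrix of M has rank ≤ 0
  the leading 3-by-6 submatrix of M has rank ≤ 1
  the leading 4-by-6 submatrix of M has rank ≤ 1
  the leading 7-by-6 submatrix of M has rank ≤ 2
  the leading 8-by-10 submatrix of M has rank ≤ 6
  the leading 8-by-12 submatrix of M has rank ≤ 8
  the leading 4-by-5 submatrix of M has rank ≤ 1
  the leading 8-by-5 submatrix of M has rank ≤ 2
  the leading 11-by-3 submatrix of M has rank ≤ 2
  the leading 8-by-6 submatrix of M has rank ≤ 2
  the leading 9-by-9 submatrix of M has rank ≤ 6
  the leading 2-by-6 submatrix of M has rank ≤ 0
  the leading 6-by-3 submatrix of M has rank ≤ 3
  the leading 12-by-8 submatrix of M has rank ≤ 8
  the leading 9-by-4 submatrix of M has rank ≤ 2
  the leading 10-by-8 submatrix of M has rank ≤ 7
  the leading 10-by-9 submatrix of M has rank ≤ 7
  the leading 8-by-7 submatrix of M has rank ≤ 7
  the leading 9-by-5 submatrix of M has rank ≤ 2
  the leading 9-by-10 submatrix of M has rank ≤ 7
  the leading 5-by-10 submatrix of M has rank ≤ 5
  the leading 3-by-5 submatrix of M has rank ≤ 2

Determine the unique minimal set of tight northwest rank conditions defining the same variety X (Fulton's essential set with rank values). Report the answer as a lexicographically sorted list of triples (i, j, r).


Rank table r_w(12×12) implied by the 52 constraints:

  R[1]: 0 0 0 0 0 0 0 0 1 1 1 1
  R[2]: 0 0 0 0 0 0 1 1 2 2 2 2
  R[3]: 0 0 0 1 1 1 2 2 3 3 3 3
  R[4]: 0 0 0 1 1 1 2 2 3 3 3 4
  R[5]: 1 1 1 2 2 2 3 3 4 4 4 5
  R[6]: 1 1 1 2 2 2 3 4 5 5 5 6
  R[7]: 1 1 1 2 2 2 3 4 5 6 6 7
  R[8]: 1 1 1 2 2 2 3 4 5 6 7 8
  R[9]: 1 1 1 2 2 3 4 5 6 7 8 9
  R[10]: 1 2 2 3 3 4 5 6 7 8 9 10
  R[11]: 1 2 2 3 4 5 6 7 8 9 10 11
  R[12]: 1 2 3 4 5 6 7 8 9 10 11 12

giving w = (9, 7, 4, 12, 1, 8, 10, 11, 6, 2, 5, 3) via Δ²R.

Fulton essential set (10 of the 41 Rothe cells):

[(1, 8, 0), (2, 6, 0), (4, 3, 0), (4, 6, 1), (4, 8, 2), (4, 11, 3), (8, 6, 2), (9, 3, 1), (9, 5, 2), (11, 3, 2)]


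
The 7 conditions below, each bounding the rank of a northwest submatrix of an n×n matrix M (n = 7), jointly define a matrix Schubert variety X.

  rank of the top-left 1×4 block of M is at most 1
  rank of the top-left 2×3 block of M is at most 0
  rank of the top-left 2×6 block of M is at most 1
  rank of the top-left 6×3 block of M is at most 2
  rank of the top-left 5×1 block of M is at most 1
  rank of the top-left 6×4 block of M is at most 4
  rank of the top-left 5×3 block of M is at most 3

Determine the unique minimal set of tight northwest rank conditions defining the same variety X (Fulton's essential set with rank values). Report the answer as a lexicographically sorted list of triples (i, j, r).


Recovering R(i,j) via the rank-extension bound from the 7 conditions:

  0 | 0 | 0 | 1 | 1 | 1 | 1
  0 | 0 | 0 | 1 | 1 | 1 | 2
  1 | 1 | 1 | 2 | 2 | 2 | 3
  1 | 2 | 2 | 3 | 3 | 3 | 4
  1 | 2 | 2 | 3 | 4 | 4 | 5
  1 | 2 | 2 | 3 | 4 | 5 | 6
  1 | 2 | 3 | 4 | 5 | 6 | 7

giving w = (4, 7, 1, 2, 5, 6, 3) via Δ²R.

Fulton essential set (3 of the 10 Rothe cells):

[(2, 3, 0), (2, 6, 1), (6, 3, 2)]


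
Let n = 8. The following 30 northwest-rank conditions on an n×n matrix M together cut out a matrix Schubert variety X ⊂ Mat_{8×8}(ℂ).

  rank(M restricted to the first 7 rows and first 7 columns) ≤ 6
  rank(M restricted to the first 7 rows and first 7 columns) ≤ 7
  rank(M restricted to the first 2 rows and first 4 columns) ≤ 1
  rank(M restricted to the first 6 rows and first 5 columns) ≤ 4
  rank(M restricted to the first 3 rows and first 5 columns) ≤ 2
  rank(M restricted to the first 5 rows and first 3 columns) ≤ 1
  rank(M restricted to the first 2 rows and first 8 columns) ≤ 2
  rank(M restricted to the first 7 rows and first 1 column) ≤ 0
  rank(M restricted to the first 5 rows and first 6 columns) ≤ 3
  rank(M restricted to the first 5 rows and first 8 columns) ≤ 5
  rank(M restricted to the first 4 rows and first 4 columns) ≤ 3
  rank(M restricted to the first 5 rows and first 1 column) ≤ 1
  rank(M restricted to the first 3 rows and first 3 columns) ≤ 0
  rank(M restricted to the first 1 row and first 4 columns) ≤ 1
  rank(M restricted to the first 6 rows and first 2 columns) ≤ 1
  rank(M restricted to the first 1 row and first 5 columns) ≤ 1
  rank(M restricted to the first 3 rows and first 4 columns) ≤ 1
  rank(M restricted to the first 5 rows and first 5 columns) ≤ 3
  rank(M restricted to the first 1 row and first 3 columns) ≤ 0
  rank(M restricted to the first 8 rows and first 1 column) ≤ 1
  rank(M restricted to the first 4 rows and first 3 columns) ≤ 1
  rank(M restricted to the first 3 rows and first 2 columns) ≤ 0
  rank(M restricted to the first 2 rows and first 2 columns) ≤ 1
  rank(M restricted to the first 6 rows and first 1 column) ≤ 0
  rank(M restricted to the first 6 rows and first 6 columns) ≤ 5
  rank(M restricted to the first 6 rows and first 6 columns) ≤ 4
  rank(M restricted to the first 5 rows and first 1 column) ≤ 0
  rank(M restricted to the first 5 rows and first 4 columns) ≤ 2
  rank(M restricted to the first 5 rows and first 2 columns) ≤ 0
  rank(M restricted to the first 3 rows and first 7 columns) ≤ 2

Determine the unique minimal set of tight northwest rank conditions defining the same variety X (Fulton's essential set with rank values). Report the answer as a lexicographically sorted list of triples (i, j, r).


Rank table r_w(8×8) implied by the 30 constraints:

  row 1: 0 0 0 1 1 1 1 1
  row 2: 0 0 0 1 2 2 2 2
  row 3: 0 0 0 1 2 2 2 3
  row 4: 0 0 1 2 3 3 3 4
  row 5: 0 0 1 2 3 3 4 5
  row 6: 0 1 2 3 4 4 5 6
  row 7: 0 1 2 3 4 5 6 7
  row 8: 1 2 3 4 5 6 7 8

the unique w with this rank table is (4, 5, 8, 3, 7, 2, 6, 1).

D(w) has 18 cells with 5 SE-corners; essential set:

[(3, 3, 0), (3, 7, 2), (5, 2, 0), (5, 6, 3), (7, 1, 0)]


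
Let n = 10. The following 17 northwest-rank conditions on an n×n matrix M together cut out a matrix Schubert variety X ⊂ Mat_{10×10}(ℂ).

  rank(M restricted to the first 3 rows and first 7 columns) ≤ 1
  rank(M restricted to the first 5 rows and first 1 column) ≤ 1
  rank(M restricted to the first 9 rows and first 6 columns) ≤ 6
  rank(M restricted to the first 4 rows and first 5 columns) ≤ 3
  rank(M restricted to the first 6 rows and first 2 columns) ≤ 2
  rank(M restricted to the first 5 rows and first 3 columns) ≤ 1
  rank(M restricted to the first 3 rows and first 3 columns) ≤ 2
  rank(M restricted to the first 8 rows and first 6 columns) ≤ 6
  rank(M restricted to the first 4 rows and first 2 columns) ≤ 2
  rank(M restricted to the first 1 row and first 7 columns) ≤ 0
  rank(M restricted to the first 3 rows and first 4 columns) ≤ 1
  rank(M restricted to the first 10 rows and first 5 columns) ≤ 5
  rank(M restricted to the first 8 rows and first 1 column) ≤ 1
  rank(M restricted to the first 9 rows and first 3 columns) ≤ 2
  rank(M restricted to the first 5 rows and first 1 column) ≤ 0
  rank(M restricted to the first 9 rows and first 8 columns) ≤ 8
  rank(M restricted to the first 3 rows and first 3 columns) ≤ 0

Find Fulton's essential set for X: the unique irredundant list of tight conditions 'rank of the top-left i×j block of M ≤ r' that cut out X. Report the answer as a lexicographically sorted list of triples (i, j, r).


The tightest implied rank at each (i,j), from the 17 conditions:

  i=1: 0, 0, 0, 0, 0, 0, 0, 1, 1, 1
  i=2: 0, 0, 0, 1, 1, 1, 1, 2, 2, 2
  i=3: 0, 0, 0, 1, 1, 1, 1, 2, 3, 3
  i=4: 0, 1, 1, 2, 2, 2, 2, 3, 4, 4
  i=5: 0, 1, 1, 2, 3, 3, 3, 4, 5, 5
  i=6: 1, 2, 2, 3, 4, 4, 4, 5, 6, 6
  i=7: 1, 2, 2, 3, 4, 5, 5, 6, 7, 7
  i=8: 1, 2, 2, 3, 4, 5, 6, 7, 8, 8
  i=9: 1, 2, 2, 3, 4, 5, 6, 7, 8, 9
  i=10: 1, 2, 3, 4, 5, 6, 7, 8, 9, 10

giving w = (8, 4, 9, 2, 5, 1, 6, 7, 10, 3) via Δ²R.

|D(w)|=22, |Ess(w)|=6:

[(1, 7, 0), (3, 3, 0), (3, 7, 1), (5, 1, 0), (5, 3, 1), (9, 3, 2)]


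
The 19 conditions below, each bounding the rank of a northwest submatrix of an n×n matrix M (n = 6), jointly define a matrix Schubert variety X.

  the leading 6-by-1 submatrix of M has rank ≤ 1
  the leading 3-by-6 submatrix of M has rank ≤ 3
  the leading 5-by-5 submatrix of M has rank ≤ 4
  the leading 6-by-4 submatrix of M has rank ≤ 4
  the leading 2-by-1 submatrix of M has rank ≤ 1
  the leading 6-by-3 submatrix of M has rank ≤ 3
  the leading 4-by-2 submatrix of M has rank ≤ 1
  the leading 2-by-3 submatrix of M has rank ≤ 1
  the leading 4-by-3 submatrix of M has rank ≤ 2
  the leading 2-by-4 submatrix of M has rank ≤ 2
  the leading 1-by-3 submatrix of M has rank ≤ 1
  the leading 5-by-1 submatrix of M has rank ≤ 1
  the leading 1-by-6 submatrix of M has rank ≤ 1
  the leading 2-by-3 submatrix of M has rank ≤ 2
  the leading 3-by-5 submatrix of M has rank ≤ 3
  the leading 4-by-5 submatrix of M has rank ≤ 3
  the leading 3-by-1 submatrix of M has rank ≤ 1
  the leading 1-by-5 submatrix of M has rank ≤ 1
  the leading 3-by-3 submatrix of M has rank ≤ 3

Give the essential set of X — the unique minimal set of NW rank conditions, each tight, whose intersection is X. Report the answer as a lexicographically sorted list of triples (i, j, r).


Reconstructing r_w from the 19 given conditions:

  i=1: 1, 1, 1, 1, 1, 1
  i=2: 1, 1, 1, 2, 2, 2
  i=3: 1, 1, 2, 3, 3, 3
  i=4: 1, 1, 2, 3, 3, 4
  i=5: 1, 2, 3, 4, 4, 5
  i=6: 1, 2, 3, 4, 5, 6

second differences of R give the permutation w = (1, 4, 3, 6, 2, 5).

Fulton essential set (3 of the 5 Rothe cells):

[(2, 3, 1), (4, 2, 1), (4, 5, 3)]


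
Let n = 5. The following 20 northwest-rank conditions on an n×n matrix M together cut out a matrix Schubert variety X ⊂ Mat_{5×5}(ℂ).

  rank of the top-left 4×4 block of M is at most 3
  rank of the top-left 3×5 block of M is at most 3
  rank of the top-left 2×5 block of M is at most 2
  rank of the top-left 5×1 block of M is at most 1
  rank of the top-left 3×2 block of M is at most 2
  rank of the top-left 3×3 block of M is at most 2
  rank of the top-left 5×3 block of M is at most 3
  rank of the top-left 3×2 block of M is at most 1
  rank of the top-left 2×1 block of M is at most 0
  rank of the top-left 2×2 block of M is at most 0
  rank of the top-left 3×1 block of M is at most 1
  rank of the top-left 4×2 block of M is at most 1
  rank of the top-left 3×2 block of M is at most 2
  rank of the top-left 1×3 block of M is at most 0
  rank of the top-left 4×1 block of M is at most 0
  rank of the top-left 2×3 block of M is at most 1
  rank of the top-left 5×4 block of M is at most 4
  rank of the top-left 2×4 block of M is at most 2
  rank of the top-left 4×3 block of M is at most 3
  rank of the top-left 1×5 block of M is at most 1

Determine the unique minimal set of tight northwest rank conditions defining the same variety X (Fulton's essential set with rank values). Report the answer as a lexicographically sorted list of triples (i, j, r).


Reconstructing r_w from the 20 given conditions:

  0, 0, 0, 1, 1
  0, 0, 1, 2, 2
  0, 1, 2, 3, 3
  0, 1, 2, 3, 4
  1, 2, 3, 4, 5

giving w = (4, 3, 2, 5, 1) via Δ²R.

ℓ(w)=7; the 3 essential cells (i,j,r):

[(1, 3, 0), (2, 2, 0), (4, 1, 0)]


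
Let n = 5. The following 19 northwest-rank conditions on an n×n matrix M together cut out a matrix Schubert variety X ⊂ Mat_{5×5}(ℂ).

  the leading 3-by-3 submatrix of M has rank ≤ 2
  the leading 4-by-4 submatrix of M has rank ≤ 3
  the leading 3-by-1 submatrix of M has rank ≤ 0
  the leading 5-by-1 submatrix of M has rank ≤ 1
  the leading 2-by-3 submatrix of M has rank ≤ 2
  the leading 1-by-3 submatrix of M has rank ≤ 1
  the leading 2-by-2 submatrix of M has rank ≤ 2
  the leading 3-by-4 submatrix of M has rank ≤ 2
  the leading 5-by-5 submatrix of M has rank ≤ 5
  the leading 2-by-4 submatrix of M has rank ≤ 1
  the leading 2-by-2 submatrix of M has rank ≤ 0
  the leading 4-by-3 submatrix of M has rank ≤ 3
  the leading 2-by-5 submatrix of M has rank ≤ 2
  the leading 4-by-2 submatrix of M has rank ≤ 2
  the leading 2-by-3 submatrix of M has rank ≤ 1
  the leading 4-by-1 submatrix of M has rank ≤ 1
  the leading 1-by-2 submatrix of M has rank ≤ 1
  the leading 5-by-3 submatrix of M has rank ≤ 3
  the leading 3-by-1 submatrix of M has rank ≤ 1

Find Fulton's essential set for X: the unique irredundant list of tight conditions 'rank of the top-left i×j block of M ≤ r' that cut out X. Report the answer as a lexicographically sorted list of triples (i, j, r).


Recovering R(i,j) via the rank-extension bound from the 19 conditions:

  R[1]: 0  0  1  1  1
  R[2]: 0  0  1  1  2
  R[3]: 0  1  2  2  3
  R[4]: 1  2  3  3  4
  R[5]: 1  2  3  4  5

giving w = (3, 5, 2, 1, 4) via Δ²R.

3 SE-corners of the 6-cell Rothe diagram give Ess(w):

[(2, 2, 0), (2, 4, 1), (3, 1, 0)]


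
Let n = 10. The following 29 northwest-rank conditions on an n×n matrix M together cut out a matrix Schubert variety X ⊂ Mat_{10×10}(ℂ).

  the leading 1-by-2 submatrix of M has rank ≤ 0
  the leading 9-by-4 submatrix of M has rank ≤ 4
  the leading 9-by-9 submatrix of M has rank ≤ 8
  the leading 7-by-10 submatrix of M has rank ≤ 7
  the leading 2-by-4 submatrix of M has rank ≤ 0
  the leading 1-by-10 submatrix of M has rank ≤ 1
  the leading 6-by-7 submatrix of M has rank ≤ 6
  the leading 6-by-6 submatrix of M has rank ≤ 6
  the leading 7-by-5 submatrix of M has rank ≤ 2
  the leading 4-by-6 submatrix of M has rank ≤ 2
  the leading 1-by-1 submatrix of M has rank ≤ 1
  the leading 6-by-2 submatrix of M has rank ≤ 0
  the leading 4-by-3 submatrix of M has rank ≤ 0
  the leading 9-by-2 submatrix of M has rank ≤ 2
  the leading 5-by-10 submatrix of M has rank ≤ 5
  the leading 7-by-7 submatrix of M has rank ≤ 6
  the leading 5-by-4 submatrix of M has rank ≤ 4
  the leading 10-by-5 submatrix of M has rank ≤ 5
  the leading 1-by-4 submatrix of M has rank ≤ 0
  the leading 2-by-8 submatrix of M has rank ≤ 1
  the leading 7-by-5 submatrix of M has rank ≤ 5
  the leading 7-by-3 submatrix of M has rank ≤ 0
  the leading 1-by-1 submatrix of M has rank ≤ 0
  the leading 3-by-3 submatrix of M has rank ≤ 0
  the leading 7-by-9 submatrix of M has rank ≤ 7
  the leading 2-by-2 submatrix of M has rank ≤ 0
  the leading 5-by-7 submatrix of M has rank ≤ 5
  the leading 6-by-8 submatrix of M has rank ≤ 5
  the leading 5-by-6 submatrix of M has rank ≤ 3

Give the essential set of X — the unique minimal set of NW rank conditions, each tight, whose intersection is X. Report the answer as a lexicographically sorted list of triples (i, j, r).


Propagating the 29 rank bounds to every northwest block:

  0, 0, 0, 0, 1, 1, 1, 1, 1, 1
  0, 0, 0, 0, 1, 1, 1, 1, 2, 2
  0, 0, 0, 1, 2, 2, 2, 2, 3, 3
  0, 0, 0, 1, 2, 2, 3, 3, 4, 4
  0, 0, 0, 1, 2, 3, 4, 4, 5, 5
  0, 0, 0, 1, 2, 3, 4, 5, 6, 6
  0, 0, 0, 1, 2, 3, 4, 5, 6, 7
  1, 1, 1, 2, 3, 4, 5, 6, 7, 8
  1, 2, 2, 3, 4, 5, 6, 7, 8, 9
  1, 2, 3, 4, 5, 6, 7, 8, 9, 10

hence w(1..10) = (5, 9, 4, 7, 6, 8, 10, 1, 2, 3).

D(w) has 27 cells with 4 SE-corners; essential set:

[(2, 4, 0), (2, 8, 1), (4, 6, 2), (7, 3, 0)]


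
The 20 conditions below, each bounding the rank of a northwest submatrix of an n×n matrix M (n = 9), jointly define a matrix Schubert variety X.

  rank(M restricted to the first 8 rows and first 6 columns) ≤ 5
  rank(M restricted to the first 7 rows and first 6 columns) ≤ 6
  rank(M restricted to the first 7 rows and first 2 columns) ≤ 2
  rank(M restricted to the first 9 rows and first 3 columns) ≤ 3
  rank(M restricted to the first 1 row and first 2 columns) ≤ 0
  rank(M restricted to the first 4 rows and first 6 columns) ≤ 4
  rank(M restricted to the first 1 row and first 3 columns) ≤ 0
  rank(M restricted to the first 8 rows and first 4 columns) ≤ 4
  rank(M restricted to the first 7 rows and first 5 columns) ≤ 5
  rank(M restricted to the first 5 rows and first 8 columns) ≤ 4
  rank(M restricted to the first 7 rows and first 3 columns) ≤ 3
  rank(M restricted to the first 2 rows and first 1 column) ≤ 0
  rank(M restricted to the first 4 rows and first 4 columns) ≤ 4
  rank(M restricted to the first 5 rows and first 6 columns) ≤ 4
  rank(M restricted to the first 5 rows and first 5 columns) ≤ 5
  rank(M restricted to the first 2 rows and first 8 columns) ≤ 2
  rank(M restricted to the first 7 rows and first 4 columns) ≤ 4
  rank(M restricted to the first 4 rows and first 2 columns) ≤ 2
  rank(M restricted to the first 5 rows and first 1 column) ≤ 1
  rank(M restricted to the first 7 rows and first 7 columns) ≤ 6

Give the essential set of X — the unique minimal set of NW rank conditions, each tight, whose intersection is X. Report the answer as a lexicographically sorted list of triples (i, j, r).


Recovering R(i,j) via the rank-extension bound from the 20 conditions:

  0 0 0 1 1 1 1 1 1
  0 1 1 2 2 2 2 2 2
  1 2 2 3 3 3 3 3 3
  1 2 3 4 4 4 4 4 4
  1 2 3 4 4 4 4 4 5
  1 2 3 4 5 5 5 5 6
  1 2 3 4 5 5 6 6 7
  1 2 3 4 5 5 6 7 8
  1 2 3 4 5 6 7 8 9

reading off 1-entries of Δ²R: w = (4, 2, 1, 3, 9, 5, 7, 8, 6).

|D(w)|=10, |Ess(w)|=4:

[(1, 3, 0), (2, 1, 0), (5, 8, 4), (8, 6, 5)]


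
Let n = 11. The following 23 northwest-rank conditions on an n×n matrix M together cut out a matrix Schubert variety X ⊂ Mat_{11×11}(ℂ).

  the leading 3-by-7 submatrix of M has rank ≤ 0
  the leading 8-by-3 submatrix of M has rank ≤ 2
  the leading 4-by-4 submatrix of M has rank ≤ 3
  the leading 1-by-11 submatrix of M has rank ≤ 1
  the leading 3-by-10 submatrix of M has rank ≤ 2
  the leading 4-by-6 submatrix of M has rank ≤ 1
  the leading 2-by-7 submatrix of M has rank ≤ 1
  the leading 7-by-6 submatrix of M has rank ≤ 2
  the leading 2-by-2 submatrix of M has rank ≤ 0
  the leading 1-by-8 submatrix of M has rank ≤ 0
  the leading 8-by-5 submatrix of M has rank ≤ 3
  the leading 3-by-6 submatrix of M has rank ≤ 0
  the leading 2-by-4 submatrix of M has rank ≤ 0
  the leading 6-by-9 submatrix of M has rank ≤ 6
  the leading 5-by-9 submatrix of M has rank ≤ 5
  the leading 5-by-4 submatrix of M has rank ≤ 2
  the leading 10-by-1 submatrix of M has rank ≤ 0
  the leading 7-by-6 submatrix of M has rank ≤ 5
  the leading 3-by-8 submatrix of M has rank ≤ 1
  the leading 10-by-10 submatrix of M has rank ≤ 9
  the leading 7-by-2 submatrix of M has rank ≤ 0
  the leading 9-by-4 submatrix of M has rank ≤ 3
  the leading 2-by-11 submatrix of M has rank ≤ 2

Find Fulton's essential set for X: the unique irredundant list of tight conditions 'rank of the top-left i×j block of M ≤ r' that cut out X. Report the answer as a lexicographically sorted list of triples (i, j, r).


Reconstructing r_w from the 23 given conditions:

  R[1]: 0 0 0 0 0 0 0 0 1 1 1
  R[2]: 0 0 0 0 0 0 0 1 2 2 2
  R[3]: 0 0 0 0 0 0 0 1 2 2 3
  R[4]: 0 0 1 1 1 1 1 2 3 3 4
  R[5]: 0 0 1 2 2 2 2 3 4 4 5
  R[6]: 0 0 1 2 2 2 3 4 5 5 6
  R[7]: 0 0 1 2 2 2 3 4 5 6 7
  R[8]: 0 1 2 3 3 3 4 5 6 7 8
  R[9]: 0 1 2 3 4 4 5 6 7 8 9
  R[10]: 0 1 2 3 4 5 6 7 8 9 10
  R[11]: 1 2 3 4 5 6 7 8 9 10 11

giving w = (9, 8, 11, 3, 4, 7, 10, 2, 5, 6, 1) via Δ²R.

Rothe diagram D(w) (38 cells), 6 SE-corners (essential conditions):

[(1, 8, 0), (3, 7, 0), (3, 10, 2), (7, 2, 0), (7, 6, 2), (10, 1, 0)]


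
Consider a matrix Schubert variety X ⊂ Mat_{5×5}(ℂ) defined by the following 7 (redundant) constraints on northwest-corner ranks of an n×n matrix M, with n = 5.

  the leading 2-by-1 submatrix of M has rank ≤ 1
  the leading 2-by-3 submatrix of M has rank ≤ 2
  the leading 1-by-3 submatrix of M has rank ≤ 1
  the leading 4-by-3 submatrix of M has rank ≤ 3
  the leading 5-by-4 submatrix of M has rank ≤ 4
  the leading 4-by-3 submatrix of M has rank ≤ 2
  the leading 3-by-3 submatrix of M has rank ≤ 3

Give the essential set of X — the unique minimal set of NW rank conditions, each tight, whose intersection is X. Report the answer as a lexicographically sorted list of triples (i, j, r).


The tightest implied rank at each (i,j), from the 7 conditions:

  R[1]: 1 | 1 | 1 | 1 | 1
  R[2]: 1 | 2 | 2 | 2 | 2
  R[3]: 1 | 2 | 2 | 3 | 3
  R[4]: 1 | 2 | 2 | 3 | 4
  R[5]: 1 | 2 | 3 | 4 | 5

hence w(1..5) = (1, 2, 4, 5, 3).

Fulton essential set (1 of the 2 Rothe cells):

[(4, 3, 2)]


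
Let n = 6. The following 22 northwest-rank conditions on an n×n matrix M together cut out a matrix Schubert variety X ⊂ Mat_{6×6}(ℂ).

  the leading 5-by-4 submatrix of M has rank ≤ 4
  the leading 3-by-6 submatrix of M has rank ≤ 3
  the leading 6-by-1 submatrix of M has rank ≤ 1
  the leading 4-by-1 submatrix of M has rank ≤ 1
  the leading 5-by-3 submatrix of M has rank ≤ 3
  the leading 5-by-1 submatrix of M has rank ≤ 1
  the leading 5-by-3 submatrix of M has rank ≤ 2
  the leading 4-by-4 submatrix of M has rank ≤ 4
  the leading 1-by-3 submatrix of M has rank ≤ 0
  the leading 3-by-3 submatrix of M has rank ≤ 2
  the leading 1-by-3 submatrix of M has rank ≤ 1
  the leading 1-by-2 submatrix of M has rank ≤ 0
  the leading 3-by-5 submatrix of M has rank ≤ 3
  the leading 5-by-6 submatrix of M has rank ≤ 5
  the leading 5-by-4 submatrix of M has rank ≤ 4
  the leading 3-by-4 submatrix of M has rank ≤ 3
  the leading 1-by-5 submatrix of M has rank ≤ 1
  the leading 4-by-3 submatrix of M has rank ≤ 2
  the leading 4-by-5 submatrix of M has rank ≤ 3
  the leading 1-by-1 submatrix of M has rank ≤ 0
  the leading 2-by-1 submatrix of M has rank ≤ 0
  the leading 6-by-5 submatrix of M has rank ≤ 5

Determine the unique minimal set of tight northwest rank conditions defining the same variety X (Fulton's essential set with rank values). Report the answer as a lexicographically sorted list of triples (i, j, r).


Reconstructing r_w from the 22 given conditions:

  0  0  0  1  1  1
  0  1  1  2  2  2
  1  2  2  3  3  3
  1  2  2  3  3  4
  1  2  2  3  4  5
  1  2  3  4  5  6

reading off 1-entries of Δ²R: w = (4, 2, 1, 6, 5, 3).

Fulton essential set (4 of the 7 Rothe cells):

[(1, 3, 0), (2, 1, 0), (4, 5, 3), (5, 3, 2)]


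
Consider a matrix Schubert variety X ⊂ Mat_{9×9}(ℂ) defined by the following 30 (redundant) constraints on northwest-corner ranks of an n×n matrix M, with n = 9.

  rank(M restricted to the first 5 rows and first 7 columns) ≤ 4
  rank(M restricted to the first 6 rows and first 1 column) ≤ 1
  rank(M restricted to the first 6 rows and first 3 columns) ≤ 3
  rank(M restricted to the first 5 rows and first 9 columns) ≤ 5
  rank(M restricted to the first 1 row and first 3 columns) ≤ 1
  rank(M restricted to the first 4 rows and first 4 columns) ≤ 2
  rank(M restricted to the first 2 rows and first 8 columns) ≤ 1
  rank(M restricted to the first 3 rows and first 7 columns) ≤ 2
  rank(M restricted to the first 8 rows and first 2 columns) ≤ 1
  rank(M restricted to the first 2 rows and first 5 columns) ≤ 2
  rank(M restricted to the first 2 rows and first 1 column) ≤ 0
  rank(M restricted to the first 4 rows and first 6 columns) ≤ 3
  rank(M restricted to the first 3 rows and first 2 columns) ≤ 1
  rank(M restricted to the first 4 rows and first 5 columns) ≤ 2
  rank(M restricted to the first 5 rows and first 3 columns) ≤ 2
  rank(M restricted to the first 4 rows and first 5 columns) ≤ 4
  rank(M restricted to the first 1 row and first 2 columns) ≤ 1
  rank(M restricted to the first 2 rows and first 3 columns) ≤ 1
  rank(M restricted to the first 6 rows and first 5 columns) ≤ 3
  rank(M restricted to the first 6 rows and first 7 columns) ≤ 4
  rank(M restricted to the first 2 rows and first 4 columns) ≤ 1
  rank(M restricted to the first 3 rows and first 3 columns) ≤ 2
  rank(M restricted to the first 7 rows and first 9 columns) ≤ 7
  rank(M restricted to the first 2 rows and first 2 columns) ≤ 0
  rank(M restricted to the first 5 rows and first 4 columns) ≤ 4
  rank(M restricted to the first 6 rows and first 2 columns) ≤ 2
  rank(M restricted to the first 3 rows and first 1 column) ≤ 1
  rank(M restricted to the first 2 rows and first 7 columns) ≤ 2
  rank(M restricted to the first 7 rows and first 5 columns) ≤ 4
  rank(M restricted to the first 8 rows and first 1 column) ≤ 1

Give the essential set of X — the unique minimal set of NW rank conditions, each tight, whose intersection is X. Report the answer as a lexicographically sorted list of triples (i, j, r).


Propagating the 30 rank bounds to every northwest block:

  0, 0, 1, 1, 1, 1, 1, 1, 1
  0, 0, 1, 1, 1, 1, 1, 1, 2
  1, 1, 2, 2, 2, 2, 2, 2, 3
  1, 1, 2, 2, 2, 3, 3, 3, 4
  1, 1, 2, 3, 3, 4, 4, 4, 5
  1, 1, 2, 3, 3, 4, 4, 5, 6
  1, 1, 2, 3, 4, 5, 5, 6, 7
  1, 1, 2, 3, 4, 5, 6, 7, 8
  1, 2, 3, 4, 5, 6, 7, 8, 9

giving w = (3, 9, 1, 6, 4, 8, 5, 7, 2) via Δ²R.

Rothe diagram D(w) (18 cells), 6 SE-corners (essential conditions):

[(2, 2, 0), (2, 8, 1), (4, 5, 2), (6, 5, 3), (6, 7, 4), (8, 2, 1)]


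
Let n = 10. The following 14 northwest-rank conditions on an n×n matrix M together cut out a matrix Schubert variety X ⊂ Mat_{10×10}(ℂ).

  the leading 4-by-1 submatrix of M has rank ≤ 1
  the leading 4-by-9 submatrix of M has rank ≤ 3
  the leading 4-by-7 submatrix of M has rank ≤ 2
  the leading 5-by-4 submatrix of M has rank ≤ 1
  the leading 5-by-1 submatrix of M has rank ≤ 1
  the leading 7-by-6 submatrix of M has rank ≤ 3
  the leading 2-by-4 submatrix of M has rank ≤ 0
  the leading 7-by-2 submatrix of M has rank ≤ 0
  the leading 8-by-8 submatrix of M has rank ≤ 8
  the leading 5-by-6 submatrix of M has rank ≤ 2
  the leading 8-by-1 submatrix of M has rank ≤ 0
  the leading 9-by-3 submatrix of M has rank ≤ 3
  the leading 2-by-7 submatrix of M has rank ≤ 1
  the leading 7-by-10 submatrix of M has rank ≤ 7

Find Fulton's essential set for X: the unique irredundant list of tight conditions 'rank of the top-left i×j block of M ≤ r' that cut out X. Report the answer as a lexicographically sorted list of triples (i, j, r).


Computing R[i][j] = min implied NW-rank bound (n=10, 14 conditions):

  0  0  0  0  1  1  1  1  1  1
  0  0  0  0  1  1  1  2  2  2
  0  0  1  1  2  2  2  3  3  3
  0  0  1  1  2  2  2  3  3  4
  0  0  1  1  2  2  3  4  4  5
  0  0  1  2  3  3  4  5  5  6
  0  0  1  2  3  3  4  5  6  7
  0  1  2  3  4  4  5  6  7  8
  1  2  3  4  5  5  6  7  8  9
  1  2  3  4  5  6  7  8  9  10

hence w(1..10) = (5, 8, 3, 10, 7, 4, 9, 2, 1, 6).

ℓ(w)=28; the 9 essential cells (i,j,r):

[(2, 4, 0), (2, 7, 1), (4, 7, 2), (4, 9, 3), (5, 4, 1), (5, 6, 2), (7, 2, 0), (7, 6, 3), (8, 1, 0)]


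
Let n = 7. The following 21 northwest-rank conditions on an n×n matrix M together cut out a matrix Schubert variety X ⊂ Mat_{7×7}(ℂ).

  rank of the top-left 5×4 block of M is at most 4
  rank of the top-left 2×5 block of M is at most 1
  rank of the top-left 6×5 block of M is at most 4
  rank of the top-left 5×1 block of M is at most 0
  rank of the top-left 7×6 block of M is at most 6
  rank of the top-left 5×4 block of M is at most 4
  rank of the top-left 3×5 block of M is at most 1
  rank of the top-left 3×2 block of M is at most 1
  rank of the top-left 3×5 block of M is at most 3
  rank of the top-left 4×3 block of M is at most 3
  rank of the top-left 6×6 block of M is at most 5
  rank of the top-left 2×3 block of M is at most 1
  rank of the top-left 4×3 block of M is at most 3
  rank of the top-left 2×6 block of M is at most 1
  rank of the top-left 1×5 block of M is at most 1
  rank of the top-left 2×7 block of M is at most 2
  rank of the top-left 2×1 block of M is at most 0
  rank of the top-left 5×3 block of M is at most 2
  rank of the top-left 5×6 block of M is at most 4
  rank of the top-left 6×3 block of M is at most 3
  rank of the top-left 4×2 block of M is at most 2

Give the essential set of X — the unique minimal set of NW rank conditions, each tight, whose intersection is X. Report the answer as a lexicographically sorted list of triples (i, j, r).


Recovering R(i,j) via the rank-extension bound from the 21 conditions:

  row 1: 0 1 1 1 1 1 1
  row 2: 0 1 1 1 1 1 2
  row 3: 0 1 1 1 1 2 3
  row 4: 0 1 2 2 2 3 4
  row 5: 0 1 2 3 3 4 5
  row 6: 1 2 3 4 4 5 6
  row 7: 1 2 3 4 5 6 7

the unique w with this rank table is (2, 7, 6, 3, 4, 1, 5).

ℓ(w)=12; the 3 essential cells (i,j,r):

[(2, 6, 1), (3, 5, 1), (5, 1, 0)]


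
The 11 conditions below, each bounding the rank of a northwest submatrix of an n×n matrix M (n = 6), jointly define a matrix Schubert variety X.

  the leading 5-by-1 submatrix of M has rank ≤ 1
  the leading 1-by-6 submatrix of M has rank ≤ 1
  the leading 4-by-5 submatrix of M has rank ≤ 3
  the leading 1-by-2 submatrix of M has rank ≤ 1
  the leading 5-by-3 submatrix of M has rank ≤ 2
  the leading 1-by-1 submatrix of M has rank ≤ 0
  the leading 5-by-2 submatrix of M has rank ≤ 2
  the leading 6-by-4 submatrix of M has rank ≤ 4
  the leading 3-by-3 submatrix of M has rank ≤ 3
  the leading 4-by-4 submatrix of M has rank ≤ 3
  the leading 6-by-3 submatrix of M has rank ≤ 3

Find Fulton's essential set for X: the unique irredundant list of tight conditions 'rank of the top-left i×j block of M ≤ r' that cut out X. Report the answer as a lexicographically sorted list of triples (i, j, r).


Propagating the 11 rank bounds to every northwest block:

  R[1]: 0, 1, 1, 1, 1, 1
  R[2]: 1, 2, 2, 2, 2, 2
  R[3]: 1, 2, 2, 3, 3, 3
  R[4]: 1, 2, 2, 3, 3, 4
  R[5]: 1, 2, 2, 3, 4, 5
  R[6]: 1, 2, 3, 4, 5, 6

the unique w with this rank table is (2, 1, 4, 6, 5, 3).

D(w) has 5 cells with 3 SE-corners; essential set:

[(1, 1, 0), (4, 5, 3), (5, 3, 2)]
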